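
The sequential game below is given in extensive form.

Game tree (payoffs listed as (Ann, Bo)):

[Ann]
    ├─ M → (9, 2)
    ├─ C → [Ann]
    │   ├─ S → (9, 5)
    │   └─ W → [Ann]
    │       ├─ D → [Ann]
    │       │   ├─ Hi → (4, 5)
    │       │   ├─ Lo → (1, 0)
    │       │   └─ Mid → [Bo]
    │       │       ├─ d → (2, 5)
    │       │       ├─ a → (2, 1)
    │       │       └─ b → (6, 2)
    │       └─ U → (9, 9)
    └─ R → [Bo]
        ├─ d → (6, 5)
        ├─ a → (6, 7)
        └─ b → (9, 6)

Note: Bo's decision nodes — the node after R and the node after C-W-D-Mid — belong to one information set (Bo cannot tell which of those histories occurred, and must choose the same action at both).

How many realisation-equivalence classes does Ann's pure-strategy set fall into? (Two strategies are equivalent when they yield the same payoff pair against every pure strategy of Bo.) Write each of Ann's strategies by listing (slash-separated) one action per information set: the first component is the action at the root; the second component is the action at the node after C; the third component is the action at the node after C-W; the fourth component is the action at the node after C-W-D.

7

Ann has 36 pure strategies: M/S/D/Hi, M/S/D/Lo, M/S/D/Mid, M/S/U/Hi, M/S/U/Lo, M/S/U/Mid, M/W/D/Hi, M/W/D/Lo, M/W/D/Mid, M/W/U/Hi, M/W/U/Lo, M/W/U/Mid, C/S/D/Hi, C/S/D/Lo, C/S/D/Mid, C/S/U/Hi, C/S/U/Lo, C/S/U/Mid, C/W/D/Hi, C/W/D/Lo, C/W/D/Mid, C/W/U/Hi, C/W/U/Lo, C/W/U/Mid, R/S/D/Hi, R/S/D/Lo, R/S/D/Mid, R/S/U/Hi, R/S/U/Lo, R/S/U/Mid, R/W/D/Hi, R/W/D/Lo, R/W/D/Mid, R/W/U/Hi, R/W/U/Lo, R/W/U/Mid. Columns: d, a, b.
{M/S/D/Hi, M/S/D/Lo, M/S/D/Mid, M/S/U/Hi, M/S/U/Lo, M/S/U/Mid, M/W/D/Hi, M/W/D/Lo, M/W/D/Mid, M/W/U/Hi, M/W/U/Lo, M/W/U/Mid} → row (9,2) (9,2) (9,2)
{C/S/D/Hi, C/S/D/Lo, C/S/D/Mid, C/S/U/Hi, C/S/U/Lo, C/S/U/Mid} → row (9,5) (9,5) (9,5)
{C/W/D/Hi} → row (4,5) (4,5) (4,5)
{C/W/D/Lo} → row (1,0) (1,0) (1,0)
{C/W/D/Mid} → row (2,5) (2,1) (6,2)
{C/W/U/Hi, C/W/U/Lo, C/W/U/Mid} → row (9,9) (9,9) (9,9)
{R/S/D/Hi, R/S/D/Lo, R/S/D/Mid, R/S/U/Hi, R/S/U/Lo, R/S/U/Mid, R/W/D/Hi, R/W/D/Lo, R/W/D/Mid, R/W/U/Hi, R/W/U/Lo, R/W/U/Mid} → row (6,5) (6,7) (9,6)
That's 7 distinct rows out of 36 strategies.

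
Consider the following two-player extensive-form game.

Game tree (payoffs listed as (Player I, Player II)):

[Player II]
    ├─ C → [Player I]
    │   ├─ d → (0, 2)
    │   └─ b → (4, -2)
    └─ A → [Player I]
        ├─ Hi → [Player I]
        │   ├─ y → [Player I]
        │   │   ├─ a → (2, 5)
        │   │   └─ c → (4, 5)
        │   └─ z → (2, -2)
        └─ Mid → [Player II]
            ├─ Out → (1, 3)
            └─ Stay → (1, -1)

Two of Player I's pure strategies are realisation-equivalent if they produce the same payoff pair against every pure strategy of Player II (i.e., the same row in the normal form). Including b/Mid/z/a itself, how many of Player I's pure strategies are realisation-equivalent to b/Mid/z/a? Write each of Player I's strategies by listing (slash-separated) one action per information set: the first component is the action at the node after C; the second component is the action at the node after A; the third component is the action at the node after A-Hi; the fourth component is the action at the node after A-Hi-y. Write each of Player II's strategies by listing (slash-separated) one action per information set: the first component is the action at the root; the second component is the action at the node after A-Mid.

4

Row for b/Mid/z/a (columns C/Out, C/Stay, A/Out, A/Stay): (4,-2) (4,-2) (1,3) (1,-1).
Under b/Mid/z/a, Player I's choice at the node after A-Hi and at the node after A-Hi-y can never be reached regardless of what Player II does, so varying those choices leaves every outcome unchanged.
Holding the reachable choices fixed and varying the unreachable ones freely already gives 2 × 2 = 4 equivalent strategies.
No other strategy reproduces this row, so those 4 are the full class: b/Mid/y/a, b/Mid/y/c, b/Mid/z/a, b/Mid/z/c.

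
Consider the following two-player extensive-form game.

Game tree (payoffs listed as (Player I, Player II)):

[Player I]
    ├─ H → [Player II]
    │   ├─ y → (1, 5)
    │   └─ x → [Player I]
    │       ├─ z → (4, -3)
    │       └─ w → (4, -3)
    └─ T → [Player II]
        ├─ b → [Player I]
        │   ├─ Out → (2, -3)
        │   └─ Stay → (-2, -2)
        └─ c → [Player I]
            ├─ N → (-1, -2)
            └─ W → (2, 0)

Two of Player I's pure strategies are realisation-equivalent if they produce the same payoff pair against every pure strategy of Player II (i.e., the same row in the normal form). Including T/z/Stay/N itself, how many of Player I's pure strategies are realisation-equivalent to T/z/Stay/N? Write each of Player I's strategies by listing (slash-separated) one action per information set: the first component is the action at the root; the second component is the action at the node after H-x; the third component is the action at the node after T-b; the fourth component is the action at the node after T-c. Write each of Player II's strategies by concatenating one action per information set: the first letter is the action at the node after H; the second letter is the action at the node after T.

Row for T/z/Stay/N (columns yb, yc, xb, xc): (-2,-2) (-1,-2) (-2,-2) (-1,-2).
Under T/z/Stay/N, Player I's choice at the node after H-x can never be reached regardless of what Player II does, so varying those choices leaves every outcome unchanged.
Holding the reachable choices fixed and varying the unreachable one freely already gives 2 equivalent strategies.
No other strategy reproduces this row, so those 2 are the full class: T/z/Stay/N, T/w/Stay/N.

2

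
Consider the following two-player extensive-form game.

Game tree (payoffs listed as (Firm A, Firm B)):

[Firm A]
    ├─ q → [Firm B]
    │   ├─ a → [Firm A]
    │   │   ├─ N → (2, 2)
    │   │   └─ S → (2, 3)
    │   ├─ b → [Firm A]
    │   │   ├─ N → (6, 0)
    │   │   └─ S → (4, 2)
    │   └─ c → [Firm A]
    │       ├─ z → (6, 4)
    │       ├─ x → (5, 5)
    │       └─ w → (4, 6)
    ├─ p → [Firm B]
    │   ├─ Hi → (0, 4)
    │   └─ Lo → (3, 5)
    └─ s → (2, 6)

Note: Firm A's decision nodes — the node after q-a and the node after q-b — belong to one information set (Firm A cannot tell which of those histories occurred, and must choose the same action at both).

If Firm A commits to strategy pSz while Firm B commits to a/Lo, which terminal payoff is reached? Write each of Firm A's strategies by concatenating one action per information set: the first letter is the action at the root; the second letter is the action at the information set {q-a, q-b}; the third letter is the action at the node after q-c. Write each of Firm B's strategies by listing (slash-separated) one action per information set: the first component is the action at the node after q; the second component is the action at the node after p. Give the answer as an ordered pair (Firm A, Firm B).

(3, 5)

Trace the play path from the root:
  Firm A plays p
  Firm B plays Lo at [p]
→ terminal payoff (3, 5).
(Firm A's choice at the information set {q-a, q-b} is never reached on this path, so it doesn't affect the outcome.)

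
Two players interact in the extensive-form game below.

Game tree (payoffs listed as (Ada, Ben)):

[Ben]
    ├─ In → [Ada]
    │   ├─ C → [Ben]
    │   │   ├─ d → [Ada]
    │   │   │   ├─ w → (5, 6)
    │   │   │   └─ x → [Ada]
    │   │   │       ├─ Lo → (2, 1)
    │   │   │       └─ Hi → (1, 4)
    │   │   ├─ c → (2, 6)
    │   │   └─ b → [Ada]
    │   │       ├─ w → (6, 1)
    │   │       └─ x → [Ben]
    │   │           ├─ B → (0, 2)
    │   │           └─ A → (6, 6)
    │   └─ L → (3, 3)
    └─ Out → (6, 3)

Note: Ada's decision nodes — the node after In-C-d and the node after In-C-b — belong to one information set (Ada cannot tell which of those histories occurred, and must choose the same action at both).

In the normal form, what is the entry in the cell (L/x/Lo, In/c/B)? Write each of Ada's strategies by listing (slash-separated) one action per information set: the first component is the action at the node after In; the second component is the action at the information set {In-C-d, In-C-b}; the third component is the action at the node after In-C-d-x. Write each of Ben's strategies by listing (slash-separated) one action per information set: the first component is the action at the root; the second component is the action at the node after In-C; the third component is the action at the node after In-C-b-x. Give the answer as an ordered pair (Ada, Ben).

(3, 3)

Trace the play path from the root:
  Ben plays In
  Ada plays L at [In]
→ terminal payoff (3, 3).
(Ada's choice at the information set {In-C-d, In-C-b} is never reached on this path, so it doesn't affect the outcome.)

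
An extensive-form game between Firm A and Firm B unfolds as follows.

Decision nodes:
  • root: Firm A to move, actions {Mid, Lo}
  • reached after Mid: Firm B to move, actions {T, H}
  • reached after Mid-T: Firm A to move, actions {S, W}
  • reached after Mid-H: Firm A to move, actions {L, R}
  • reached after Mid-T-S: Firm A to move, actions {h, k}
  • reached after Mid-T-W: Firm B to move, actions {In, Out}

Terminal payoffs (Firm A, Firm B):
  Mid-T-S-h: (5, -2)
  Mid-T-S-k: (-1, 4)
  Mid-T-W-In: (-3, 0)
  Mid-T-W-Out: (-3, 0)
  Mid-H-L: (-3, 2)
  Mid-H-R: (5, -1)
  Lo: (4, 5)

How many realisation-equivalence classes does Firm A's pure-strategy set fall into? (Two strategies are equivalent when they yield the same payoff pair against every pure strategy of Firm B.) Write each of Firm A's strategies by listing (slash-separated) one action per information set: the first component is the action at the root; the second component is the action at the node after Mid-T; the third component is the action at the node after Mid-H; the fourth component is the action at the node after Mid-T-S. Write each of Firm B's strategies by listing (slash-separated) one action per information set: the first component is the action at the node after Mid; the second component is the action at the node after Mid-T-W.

Firm A has 16 pure strategies: Mid/S/L/h, Mid/S/L/k, Mid/S/R/h, Mid/S/R/k, Mid/W/L/h, Mid/W/L/k, Mid/W/R/h, Mid/W/R/k, Lo/S/L/h, Lo/S/L/k, Lo/S/R/h, Lo/S/R/k, Lo/W/L/h, Lo/W/L/k, Lo/W/R/h, Lo/W/R/k. Columns: T/In, T/Out, H/In, H/Out.
{Mid/S/L/h} → row (5,-2) (5,-2) (-3,2) (-3,2)
{Mid/S/L/k} → row (-1,4) (-1,4) (-3,2) (-3,2)
{Mid/S/R/h} → row (5,-2) (5,-2) (5,-1) (5,-1)
{Mid/S/R/k} → row (-1,4) (-1,4) (5,-1) (5,-1)
{Mid/W/L/h, Mid/W/L/k} → row (-3,0) (-3,0) (-3,2) (-3,2)
{Mid/W/R/h, Mid/W/R/k} → row (-3,0) (-3,0) (5,-1) (5,-1)
{Lo/S/L/h, Lo/S/L/k, Lo/S/R/h, Lo/S/R/k, Lo/W/L/h, Lo/W/L/k, Lo/W/R/h, Lo/W/R/k} → row (4,5) (4,5) (4,5) (4,5)
That's 7 distinct rows out of 16 strategies.

7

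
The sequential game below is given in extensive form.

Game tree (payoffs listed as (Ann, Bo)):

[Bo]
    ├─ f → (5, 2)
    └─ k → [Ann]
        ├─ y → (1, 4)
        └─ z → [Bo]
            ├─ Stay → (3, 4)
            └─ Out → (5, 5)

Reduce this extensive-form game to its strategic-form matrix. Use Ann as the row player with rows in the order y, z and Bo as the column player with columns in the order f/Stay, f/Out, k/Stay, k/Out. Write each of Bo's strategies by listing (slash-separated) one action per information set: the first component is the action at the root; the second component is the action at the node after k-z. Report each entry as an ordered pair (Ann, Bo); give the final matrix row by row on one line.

y: (5,2) (5,2) (1,4) (1,4) | z: (5,2) (5,2) (3,4) (5,5)

Row y: f/Stay→(5,2), f/Out→(5,2), k/Stay→(1,4), k/Out→(1,4)
Row z: f/Stay→(5,2), f/Out→(5,2), k/Stay→(3,4), k/Out→(5,5)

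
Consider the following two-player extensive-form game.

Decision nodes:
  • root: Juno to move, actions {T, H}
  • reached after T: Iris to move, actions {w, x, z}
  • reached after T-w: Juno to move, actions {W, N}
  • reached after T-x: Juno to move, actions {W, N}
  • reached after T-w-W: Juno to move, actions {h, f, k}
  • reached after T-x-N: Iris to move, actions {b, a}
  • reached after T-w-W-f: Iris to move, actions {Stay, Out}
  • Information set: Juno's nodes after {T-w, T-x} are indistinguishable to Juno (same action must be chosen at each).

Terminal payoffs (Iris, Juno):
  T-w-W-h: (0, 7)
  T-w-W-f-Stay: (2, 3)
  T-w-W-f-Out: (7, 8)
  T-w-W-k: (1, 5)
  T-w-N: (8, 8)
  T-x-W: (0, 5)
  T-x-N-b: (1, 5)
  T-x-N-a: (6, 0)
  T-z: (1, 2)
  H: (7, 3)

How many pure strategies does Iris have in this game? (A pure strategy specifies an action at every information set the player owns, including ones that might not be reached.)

12

Iris owns the node after T with actions {w, x, z} — three choices.
Iris owns the node after T-x-N with actions {b, a} — two choices.
Iris owns the node after T-w-W-f with actions {Stay, Out} — two choices.
A pure strategy fixes one action at each information set independently, so the count is the product 3 × 2 × 2 = 12.
(For reference, Juno has 12 pure strategies, giving a 12×12 normal-form matrix.)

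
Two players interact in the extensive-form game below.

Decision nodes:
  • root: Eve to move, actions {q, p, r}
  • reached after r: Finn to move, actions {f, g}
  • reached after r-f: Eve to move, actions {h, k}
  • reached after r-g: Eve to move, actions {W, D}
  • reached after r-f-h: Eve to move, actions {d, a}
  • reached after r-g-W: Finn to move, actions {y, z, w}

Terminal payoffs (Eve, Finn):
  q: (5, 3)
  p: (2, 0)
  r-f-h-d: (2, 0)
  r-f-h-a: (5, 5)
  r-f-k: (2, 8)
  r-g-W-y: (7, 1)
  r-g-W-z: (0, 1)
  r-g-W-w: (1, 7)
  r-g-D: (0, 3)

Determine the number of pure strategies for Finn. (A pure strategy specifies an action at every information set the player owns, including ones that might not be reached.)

6

Finn owns the node after r with actions {f, g} — two choices.
Finn owns the node after r-g-W with actions {y, z, w} — three choices.
A pure strategy fixes one action at each information set independently, so the count is the product 2 × 3 = 6.
(For reference, Eve has 24 pure strategies, giving a 6×24 normal-form matrix.)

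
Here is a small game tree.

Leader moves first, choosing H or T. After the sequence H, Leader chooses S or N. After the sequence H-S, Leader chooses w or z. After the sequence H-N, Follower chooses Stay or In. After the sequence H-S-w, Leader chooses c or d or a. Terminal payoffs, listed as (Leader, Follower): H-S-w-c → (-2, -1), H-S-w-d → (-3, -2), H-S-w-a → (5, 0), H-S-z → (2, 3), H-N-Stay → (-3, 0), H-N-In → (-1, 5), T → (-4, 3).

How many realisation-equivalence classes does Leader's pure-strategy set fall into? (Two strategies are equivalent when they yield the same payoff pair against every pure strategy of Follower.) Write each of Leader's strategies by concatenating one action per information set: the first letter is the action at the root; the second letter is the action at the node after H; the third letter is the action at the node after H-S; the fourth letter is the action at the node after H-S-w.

6

Leader has 24 pure strategies: HSwc, HSwd, HSwa, HSzc, HSzd, HSza, HNwc, HNwd, HNwa, HNzc, HNzd, HNza, TSwc, TSwd, TSwa, TSzc, TSzd, TSza, TNwc, TNwd, TNwa, TNzc, TNzd, TNza. Columns: Stay, In.
{HSwc} → row (-2,-1) (-2,-1)
{HSwd} → row (-3,-2) (-3,-2)
{HSwa} → row (5,0) (5,0)
{HSzc, HSzd, HSza} → row (2,3) (2,3)
{HNwc, HNwd, HNwa, HNzc, HNzd, HNza} → row (-3,0) (-1,5)
{TSwc, TSwd, TSwa, TSzc, TSzd, TSza, TNwc, TNwd, TNwa, TNzc, TNzd, TNza} → row (-4,3) (-4,3)
That's 6 distinct rows out of 24 strategies.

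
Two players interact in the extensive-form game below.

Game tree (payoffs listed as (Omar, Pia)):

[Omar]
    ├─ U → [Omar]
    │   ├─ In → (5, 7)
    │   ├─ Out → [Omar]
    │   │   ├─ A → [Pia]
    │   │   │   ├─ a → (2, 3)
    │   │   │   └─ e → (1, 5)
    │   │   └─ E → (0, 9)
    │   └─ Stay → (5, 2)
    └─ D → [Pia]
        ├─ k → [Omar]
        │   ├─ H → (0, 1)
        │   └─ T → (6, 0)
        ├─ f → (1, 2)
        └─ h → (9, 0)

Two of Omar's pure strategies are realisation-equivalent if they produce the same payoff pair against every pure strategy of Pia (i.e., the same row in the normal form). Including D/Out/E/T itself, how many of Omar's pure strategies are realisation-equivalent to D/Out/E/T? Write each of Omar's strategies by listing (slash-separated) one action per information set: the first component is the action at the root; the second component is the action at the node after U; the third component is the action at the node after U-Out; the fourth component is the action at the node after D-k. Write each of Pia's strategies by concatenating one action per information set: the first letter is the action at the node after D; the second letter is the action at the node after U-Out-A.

Row for D/Out/E/T (columns ka, ke, fa, fe, ha, he): (6,0) (6,0) (1,2) (1,2) (9,0) (9,0).
Under D/Out/E/T, Omar's choice at the node after U and at the node after U-Out can never be reached regardless of what Pia does, so varying those choices leaves every outcome unchanged.
Holding the reachable choices fixed and varying the unreachable ones freely already gives 3 × 2 = 6 equivalent strategies.
No other strategy reproduces this row, so those 6 are the full class: D/In/A/T, D/In/E/T, D/Out/A/T, D/Out/E/T, D/Stay/A/T, D/Stay/E/T.

6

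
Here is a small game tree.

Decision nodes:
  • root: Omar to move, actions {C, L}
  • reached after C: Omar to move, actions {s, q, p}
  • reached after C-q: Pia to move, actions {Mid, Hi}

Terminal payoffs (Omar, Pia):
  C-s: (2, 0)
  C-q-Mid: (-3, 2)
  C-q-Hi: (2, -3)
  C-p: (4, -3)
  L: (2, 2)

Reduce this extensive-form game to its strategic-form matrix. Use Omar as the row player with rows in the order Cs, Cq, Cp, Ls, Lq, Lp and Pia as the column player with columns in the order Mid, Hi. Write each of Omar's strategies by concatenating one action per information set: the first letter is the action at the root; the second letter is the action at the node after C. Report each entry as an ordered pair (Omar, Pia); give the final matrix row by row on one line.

Row Cs: Mid→(2,0), Hi→(2,0)
Row Cq: Mid→(-3,2), Hi→(2,-3)
Row Cp: Mid→(4,-3), Hi→(4,-3)
Row Ls: Mid→(2,2), Hi→(2,2)
Row Lq: Mid→(2,2), Hi→(2,2)
Row Lp: Mid→(2,2), Hi→(2,2)

Cs: (2,0) (2,0) | Cq: (-3,2) (2,-3) | Cp: (4,-3) (4,-3) | Ls: (2,2) (2,2) | Lq: (2,2) (2,2) | Lp: (2,2) (2,2)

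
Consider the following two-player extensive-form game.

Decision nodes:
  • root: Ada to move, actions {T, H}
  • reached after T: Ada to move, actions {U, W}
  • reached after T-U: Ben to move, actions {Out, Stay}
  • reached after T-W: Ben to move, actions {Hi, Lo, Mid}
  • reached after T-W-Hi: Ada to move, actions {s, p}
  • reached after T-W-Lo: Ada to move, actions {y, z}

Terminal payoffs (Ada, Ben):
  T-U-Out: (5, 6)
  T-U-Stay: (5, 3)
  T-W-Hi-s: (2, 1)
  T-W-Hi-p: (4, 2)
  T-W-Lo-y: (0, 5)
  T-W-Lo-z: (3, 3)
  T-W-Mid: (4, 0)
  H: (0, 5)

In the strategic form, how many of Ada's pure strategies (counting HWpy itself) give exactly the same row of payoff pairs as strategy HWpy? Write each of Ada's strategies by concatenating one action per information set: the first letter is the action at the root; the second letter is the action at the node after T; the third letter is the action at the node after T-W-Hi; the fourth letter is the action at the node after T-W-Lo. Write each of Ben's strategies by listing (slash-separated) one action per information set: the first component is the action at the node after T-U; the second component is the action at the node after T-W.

Row for HWpy (columns Out/Hi, Out/Lo, Out/Mid, Stay/Hi, Stay/Lo, Stay/Mid): (0,5) (0,5) (0,5) (0,5) (0,5) (0,5).
Under HWpy, Ada's choice at the node after T and at the node after T-W-Hi and at the node after T-W-Lo can never be reached regardless of what Ben does, so varying those choices leaves every outcome unchanged.
Holding the reachable choices fixed and varying the unreachable ones freely already gives 2 × 2 × 2 = 8 equivalent strategies.
No other strategy reproduces this row, so those 8 are the full class: HUsy, HUsz, HUpy, HUpz, HWsy, HWsz, HWpy, HWpz.

8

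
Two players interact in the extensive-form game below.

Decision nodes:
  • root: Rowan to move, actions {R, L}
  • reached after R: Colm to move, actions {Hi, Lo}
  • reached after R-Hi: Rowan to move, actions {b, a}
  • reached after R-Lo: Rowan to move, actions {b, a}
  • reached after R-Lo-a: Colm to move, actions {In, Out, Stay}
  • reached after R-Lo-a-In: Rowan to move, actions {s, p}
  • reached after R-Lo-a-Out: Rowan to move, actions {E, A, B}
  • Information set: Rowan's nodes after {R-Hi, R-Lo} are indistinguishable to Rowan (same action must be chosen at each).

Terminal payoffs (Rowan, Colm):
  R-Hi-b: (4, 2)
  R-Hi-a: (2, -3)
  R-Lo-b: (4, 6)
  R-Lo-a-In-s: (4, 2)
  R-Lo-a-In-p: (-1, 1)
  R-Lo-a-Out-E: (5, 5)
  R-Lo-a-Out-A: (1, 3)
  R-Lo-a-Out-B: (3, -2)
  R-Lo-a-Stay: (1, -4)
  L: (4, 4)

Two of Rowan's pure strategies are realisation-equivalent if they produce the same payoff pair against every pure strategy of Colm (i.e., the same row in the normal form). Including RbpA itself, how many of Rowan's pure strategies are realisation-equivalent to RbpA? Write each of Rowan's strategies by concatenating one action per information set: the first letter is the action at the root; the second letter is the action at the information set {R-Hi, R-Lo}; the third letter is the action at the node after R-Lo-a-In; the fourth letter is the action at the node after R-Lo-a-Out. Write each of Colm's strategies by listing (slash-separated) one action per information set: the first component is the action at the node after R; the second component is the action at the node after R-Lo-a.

Row for RbpA (columns Hi/In, Hi/Out, Hi/Stay, Lo/In, Lo/Out, Lo/Stay): (4,2) (4,2) (4,2) (4,6) (4,6) (4,6).
Under RbpA, Rowan's choice at the node after R-Lo-a-In and at the node after R-Lo-a-Out can never be reached regardless of what Colm does, so varying those choices leaves every outcome unchanged.
Holding the reachable choices fixed and varying the unreachable ones freely already gives 2 × 3 = 6 equivalent strategies.
No other strategy reproduces this row, so those 6 are the full class: RbsE, RbsA, RbsB, RbpE, RbpA, RbpB.

6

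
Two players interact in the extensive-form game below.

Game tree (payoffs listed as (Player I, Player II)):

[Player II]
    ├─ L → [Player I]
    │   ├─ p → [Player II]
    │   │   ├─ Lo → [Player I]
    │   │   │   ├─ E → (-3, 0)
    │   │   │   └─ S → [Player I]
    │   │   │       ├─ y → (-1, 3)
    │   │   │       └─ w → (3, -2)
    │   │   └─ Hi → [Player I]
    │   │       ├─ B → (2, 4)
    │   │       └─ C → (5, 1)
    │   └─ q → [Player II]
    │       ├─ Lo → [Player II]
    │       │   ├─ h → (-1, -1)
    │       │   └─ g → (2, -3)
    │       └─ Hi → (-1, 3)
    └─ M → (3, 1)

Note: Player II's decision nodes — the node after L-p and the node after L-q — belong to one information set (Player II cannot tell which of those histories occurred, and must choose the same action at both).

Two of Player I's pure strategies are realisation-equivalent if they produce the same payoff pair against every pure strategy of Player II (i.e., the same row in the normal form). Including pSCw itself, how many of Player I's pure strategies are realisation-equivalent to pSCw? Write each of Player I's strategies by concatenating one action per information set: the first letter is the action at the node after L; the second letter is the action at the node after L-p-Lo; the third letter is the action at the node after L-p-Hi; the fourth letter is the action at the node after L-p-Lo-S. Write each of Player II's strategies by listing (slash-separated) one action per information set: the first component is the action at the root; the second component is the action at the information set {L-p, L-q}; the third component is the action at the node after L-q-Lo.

Row for pSCw (columns L/Lo/h, L/Lo/g, L/Hi/h, L/Hi/g, M/Lo/h, M/Lo/g, M/Hi/h, M/Hi/g): (3,-2) (3,-2) (5,1) (5,1) (3,1) (3,1) (3,1) (3,1).
Every one of Player I's information sets is on the play path for some reply by Player II when Player I follows pSCw.
Changing the action at any of them therefore changes at least one column, so only pSCw itself gives this row.

1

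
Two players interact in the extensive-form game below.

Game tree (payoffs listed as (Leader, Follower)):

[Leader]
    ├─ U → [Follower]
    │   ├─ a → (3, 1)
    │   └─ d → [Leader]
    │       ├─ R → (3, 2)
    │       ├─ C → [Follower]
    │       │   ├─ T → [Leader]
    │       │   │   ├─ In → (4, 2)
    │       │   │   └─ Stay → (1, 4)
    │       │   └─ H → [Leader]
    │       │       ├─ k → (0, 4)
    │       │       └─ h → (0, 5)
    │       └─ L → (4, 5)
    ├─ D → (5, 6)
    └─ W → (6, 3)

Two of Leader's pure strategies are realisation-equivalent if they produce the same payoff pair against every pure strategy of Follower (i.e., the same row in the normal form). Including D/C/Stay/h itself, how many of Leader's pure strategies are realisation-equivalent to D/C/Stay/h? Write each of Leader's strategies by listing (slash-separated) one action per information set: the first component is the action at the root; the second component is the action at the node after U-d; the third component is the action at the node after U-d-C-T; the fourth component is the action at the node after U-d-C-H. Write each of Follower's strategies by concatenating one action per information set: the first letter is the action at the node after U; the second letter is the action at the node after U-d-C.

12

Row for D/C/Stay/h (columns aT, aH, dT, dH): (5,6) (5,6) (5,6) (5,6).
Under D/C/Stay/h, Leader's choice at the node after U-d and at the node after U-d-C-T and at the node after U-d-C-H can never be reached regardless of what Follower does, so varying those choices leaves every outcome unchanged.
Holding the reachable choices fixed and varying the unreachable ones freely already gives 3 × 2 × 2 = 12 equivalent strategies.
No other strategy reproduces this row, so those 12 are the full class: D/R/In/k, D/R/In/h, D/R/Stay/k, D/R/Stay/h, D/C/In/k, D/C/In/h, D/C/Stay/k, D/C/Stay/h, D/L/In/k, D/L/In/h, D/L/Stay/k, D/L/Stay/h.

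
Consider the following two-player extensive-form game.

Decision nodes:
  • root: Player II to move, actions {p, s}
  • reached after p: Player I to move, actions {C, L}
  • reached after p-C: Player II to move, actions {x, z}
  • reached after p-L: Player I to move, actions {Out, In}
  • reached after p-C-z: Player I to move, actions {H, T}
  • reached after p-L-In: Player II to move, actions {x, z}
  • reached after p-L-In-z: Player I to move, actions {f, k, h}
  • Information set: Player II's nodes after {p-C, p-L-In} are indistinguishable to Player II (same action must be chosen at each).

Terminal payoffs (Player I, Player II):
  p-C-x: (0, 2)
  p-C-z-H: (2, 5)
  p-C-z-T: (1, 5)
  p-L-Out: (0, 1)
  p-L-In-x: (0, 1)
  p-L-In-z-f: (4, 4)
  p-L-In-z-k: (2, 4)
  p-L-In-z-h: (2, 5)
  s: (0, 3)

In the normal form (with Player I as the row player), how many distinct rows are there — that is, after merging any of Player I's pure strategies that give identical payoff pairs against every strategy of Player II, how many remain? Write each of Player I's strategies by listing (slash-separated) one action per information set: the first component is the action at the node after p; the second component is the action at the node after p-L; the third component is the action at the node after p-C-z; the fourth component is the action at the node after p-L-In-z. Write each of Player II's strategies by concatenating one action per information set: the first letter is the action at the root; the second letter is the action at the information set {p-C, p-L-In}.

6

Player I has 24 pure strategies: C/Out/H/f, C/Out/H/k, C/Out/H/h, C/Out/T/f, C/Out/T/k, C/Out/T/h, C/In/H/f, C/In/H/k, C/In/H/h, C/In/T/f, C/In/T/k, C/In/T/h, L/Out/H/f, L/Out/H/k, L/Out/H/h, L/Out/T/f, L/Out/T/k, L/Out/T/h, L/In/H/f, L/In/H/k, L/In/H/h, L/In/T/f, L/In/T/k, L/In/T/h. Columns: px, pz, sx, sz.
{C/Out/H/f, C/Out/H/k, C/Out/H/h, C/In/H/f, C/In/H/k, C/In/H/h} → row (0,2) (2,5) (0,3) (0,3)
{C/Out/T/f, C/Out/T/k, C/Out/T/h, C/In/T/f, C/In/T/k, C/In/T/h} → row (0,2) (1,5) (0,3) (0,3)
{L/Out/H/f, L/Out/H/k, L/Out/H/h, L/Out/T/f, L/Out/T/k, L/Out/T/h} → row (0,1) (0,1) (0,3) (0,3)
{L/In/H/f, L/In/T/f} → row (0,1) (4,4) (0,3) (0,3)
{L/In/H/k, L/In/T/k} → row (0,1) (2,4) (0,3) (0,3)
{L/In/H/h, L/In/T/h} → row (0,1) (2,5) (0,3) (0,3)
That's 6 distinct rows out of 24 strategies.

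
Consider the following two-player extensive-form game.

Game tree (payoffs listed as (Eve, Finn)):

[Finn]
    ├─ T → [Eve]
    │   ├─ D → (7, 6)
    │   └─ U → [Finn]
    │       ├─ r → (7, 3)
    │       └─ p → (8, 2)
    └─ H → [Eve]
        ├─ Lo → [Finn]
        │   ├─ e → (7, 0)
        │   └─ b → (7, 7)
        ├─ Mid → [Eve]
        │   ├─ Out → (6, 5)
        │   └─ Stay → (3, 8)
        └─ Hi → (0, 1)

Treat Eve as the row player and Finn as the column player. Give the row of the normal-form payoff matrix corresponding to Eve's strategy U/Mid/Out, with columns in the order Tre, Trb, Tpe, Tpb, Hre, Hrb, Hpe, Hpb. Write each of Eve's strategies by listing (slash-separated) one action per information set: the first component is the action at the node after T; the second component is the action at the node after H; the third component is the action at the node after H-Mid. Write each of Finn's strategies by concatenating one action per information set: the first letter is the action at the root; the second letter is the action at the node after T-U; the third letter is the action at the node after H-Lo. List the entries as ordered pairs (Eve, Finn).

(7,3) (7,3) (8,2) (8,2) (6,5) (6,5) (6,5) (6,5)

vs Tre: Finn plays T → Eve plays U at [T] → Finn plays r at [T-U] → (7, 3)
vs Trb: Finn plays T → Eve plays U at [T] → Finn plays r at [T-U] → (7, 3)
vs Tpe: Finn plays T → Eve plays U at [T] → Finn plays p at [T-U] → (8, 2)
vs Tpb: Finn plays T → Eve plays U at [T] → Finn plays p at [T-U] → (8, 2)
vs Hre: Finn plays H → Eve plays Mid at [H] → Eve plays Out at [H-Mid] → (6, 5)
vs Hrb: Finn plays H → Eve plays Mid at [H] → Eve plays Out at [H-Mid] → (6, 5)
vs Hpe: Finn plays H → Eve plays Mid at [H] → Eve plays Out at [H-Mid] → (6, 5)
vs Hpb: Finn plays H → Eve plays Mid at [H] → Eve plays Out at [H-Mid] → (6, 5)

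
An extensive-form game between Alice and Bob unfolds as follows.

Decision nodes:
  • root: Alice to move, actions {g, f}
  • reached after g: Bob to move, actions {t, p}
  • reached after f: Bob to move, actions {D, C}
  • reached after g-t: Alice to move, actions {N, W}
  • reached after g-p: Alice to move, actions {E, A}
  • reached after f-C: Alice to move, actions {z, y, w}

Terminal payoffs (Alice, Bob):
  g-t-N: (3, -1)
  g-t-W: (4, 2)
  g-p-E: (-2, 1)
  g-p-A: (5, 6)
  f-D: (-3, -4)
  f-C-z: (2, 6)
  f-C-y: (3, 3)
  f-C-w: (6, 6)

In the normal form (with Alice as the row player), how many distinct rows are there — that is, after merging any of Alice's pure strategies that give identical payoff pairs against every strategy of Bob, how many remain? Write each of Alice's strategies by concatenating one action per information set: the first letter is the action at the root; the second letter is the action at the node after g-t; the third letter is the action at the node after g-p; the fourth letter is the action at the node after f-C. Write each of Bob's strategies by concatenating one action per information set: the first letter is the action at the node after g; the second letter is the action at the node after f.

7

Alice has 24 pure strategies: gNEz, gNEy, gNEw, gNAz, gNAy, gNAw, gWEz, gWEy, gWEw, gWAz, gWAy, gWAw, fNEz, fNEy, fNEw, fNAz, fNAy, fNAw, fWEz, fWEy, fWEw, fWAz, fWAy, fWAw. Columns: tD, tC, pD, pC.
{gNEz, gNEy, gNEw} → row (3,-1) (3,-1) (-2,1) (-2,1)
{gNAz, gNAy, gNAw} → row (3,-1) (3,-1) (5,6) (5,6)
{gWEz, gWEy, gWEw} → row (4,2) (4,2) (-2,1) (-2,1)
{gWAz, gWAy, gWAw} → row (4,2) (4,2) (5,6) (5,6)
{fNEz, fNAz, fWEz, fWAz} → row (-3,-4) (2,6) (-3,-4) (2,6)
{fNEy, fNAy, fWEy, fWAy} → row (-3,-4) (3,3) (-3,-4) (3,3)
{fNEw, fNAw, fWEw, fWAw} → row (-3,-4) (6,6) (-3,-4) (6,6)
That's 7 distinct rows out of 24 strategies.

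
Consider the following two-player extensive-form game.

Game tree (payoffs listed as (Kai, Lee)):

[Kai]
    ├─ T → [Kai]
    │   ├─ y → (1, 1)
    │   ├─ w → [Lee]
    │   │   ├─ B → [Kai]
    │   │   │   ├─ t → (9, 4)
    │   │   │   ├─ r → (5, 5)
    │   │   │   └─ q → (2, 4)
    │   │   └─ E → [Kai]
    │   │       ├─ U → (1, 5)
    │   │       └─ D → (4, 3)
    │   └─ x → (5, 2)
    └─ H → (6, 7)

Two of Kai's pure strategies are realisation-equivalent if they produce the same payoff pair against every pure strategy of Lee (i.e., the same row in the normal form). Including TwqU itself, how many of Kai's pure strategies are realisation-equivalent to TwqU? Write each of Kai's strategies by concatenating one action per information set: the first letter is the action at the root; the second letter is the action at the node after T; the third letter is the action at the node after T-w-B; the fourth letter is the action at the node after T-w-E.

1

Row for TwqU (columns B, E): (2,4) (1,5).
Every one of Kai's information sets is on the play path for some reply by Lee when Kai follows TwqU.
Changing the action at any of them therefore changes at least one column, so only TwqU itself gives this row.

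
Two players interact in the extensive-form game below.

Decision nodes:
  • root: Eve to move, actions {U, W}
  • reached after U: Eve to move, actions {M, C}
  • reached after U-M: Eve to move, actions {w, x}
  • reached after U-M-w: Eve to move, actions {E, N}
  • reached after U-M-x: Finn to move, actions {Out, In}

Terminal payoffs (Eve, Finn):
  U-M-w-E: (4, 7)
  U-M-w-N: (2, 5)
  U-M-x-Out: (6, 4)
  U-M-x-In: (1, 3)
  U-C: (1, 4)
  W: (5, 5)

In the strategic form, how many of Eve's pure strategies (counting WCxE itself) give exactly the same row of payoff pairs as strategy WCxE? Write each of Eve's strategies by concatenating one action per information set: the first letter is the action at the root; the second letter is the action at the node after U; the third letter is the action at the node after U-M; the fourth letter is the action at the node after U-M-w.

8

Row for WCxE (columns Out, In): (5,5) (5,5).
Under WCxE, Eve's choice at the node after U and at the node after U-M and at the node after U-M-w can never be reached regardless of what Finn does, so varying those choices leaves every outcome unchanged.
Holding the reachable choices fixed and varying the unreachable ones freely already gives 2 × 2 × 2 = 8 equivalent strategies.
No other strategy reproduces this row, so those 8 are the full class: WMwE, WMwN, WMxE, WMxN, WCwE, WCwN, WCxE, WCxN.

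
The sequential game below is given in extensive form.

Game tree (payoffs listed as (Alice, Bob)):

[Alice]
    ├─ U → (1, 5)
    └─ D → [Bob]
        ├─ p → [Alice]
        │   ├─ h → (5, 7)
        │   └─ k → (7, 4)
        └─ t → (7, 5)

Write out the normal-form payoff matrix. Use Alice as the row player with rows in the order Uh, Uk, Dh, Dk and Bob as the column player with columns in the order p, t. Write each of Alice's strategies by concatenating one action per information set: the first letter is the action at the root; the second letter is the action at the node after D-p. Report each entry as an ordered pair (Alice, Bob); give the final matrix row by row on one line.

Row Uh: p→(1,5), t→(1,5)
Row Uk: p→(1,5), t→(1,5)
Row Dh: p→(5,7), t→(7,5)
Row Dk: p→(7,4), t→(7,5)

Uh: (1,5) (1,5) | Uk: (1,5) (1,5) | Dh: (5,7) (7,5) | Dk: (7,4) (7,5)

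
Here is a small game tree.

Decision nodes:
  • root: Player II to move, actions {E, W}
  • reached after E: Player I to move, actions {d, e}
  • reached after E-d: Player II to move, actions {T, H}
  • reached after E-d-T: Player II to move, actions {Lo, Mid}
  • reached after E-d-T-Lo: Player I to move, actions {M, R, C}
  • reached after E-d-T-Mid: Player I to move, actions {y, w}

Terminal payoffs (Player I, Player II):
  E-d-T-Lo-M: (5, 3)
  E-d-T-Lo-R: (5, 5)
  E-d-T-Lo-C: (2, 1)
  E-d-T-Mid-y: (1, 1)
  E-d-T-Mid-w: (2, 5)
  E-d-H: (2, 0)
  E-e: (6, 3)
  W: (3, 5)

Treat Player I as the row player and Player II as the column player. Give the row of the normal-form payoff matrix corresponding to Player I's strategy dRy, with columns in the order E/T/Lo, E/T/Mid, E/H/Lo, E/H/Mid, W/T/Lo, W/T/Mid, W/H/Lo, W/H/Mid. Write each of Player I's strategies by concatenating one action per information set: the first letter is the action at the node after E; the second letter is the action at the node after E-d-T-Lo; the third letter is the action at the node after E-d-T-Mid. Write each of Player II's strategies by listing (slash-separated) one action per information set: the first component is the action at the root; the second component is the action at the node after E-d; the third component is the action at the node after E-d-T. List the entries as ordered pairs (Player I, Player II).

vs E/T/Lo: Player II plays E → Player I plays d at [E] → Player II plays T at [E-d] → Player II plays Lo at [E-d-T] → Player I plays R at [E-d-T-Lo] → (5, 5)
vs E/T/Mid: Player II plays E → Player I plays d at [E] → Player II plays T at [E-d] → Player II plays Mid at [E-d-T] → Player I plays y at [E-d-T-Mid] → (1, 1)
vs E/H/Lo: Player II plays E → Player I plays d at [E] → Player II plays H at [E-d] → (2, 0)
vs E/H/Mid: Player II plays E → Player I plays d at [E] → Player II plays H at [E-d] → (2, 0)
vs W/T/Lo: Player II plays W → (3, 5)
vs W/T/Mid: Player II plays W → (3, 5)
vs W/H/Lo: Player II plays W → (3, 5)
vs W/H/Mid: Player II plays W → (3, 5)

(5,5) (1,1) (2,0) (2,0) (3,5) (3,5) (3,5) (3,5)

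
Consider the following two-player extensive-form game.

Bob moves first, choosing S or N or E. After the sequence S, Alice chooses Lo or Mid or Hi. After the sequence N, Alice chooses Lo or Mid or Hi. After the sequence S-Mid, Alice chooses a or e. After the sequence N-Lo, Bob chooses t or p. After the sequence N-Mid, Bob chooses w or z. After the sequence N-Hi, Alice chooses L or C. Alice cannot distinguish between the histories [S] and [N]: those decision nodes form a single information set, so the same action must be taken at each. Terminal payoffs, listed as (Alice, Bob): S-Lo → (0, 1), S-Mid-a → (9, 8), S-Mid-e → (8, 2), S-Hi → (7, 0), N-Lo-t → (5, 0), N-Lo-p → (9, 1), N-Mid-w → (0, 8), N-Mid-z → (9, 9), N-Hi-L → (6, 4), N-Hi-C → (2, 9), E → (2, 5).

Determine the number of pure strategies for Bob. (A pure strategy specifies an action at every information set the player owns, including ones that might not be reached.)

Bob owns the root with actions {S, N, E} — three choices.
Bob owns the node after N-Lo with actions {t, p} — two choices.
Bob owns the node after N-Mid with actions {w, z} — two choices.
A pure strategy fixes one action at each information set independently, so the count is the product 3 × 2 × 2 = 12.
(For reference, Alice has 12 pure strategies, giving a 12×12 normal-form matrix.)

12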